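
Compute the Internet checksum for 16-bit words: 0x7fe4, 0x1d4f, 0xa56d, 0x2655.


Sum all words (with carry folding):
+ 0x7fe4 = 0x7fe4
+ 0x1d4f = 0x9d33
+ 0xa56d = 0x42a1
+ 0x2655 = 0x68f6
One's complement: ~0x68f6
Checksum = 0x9709


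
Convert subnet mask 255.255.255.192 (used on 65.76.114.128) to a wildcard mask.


Subnet mask: 255.255.255.192
Wildcard = 255.255.255.255 - subnet mask
255 - 255 = 0
255 - 255 = 0
255 - 255 = 0
255 - 192 = 63
Wildcard: 0.0.0.63


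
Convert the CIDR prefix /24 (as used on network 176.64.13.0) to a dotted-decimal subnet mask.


/24 means 24 network bits, 8 host bits
Binary: 11111111111111111111111100000000
Mask: 255.255.255.0


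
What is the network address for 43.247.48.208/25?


IP:   00101011.11110111.00110000.11010000
Mask: 11111111.11111111.11111111.10000000
AND operation:
Net:  00101011.11110111.00110000.10000000
Network: 43.247.48.128/25


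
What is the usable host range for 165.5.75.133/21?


Network: 165.5.72.0
Broadcast: 165.5.79.255
First usable = network + 1
Last usable = broadcast - 1
Range: 165.5.72.1 to 165.5.79.254


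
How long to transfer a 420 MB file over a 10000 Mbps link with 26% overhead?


Effective throughput = 10000 * (1 - 26/100) = 7400 Mbps
File size in Mb = 420 * 8 = 3360 Mb
Time = 3360 / 7400
Time = 0.4541 seconds


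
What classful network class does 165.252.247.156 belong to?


First octet: 165
Binary: 10100101
10xxxxxx -> Class B (128-191)
Class B, default mask 255.255.0.0 (/16)


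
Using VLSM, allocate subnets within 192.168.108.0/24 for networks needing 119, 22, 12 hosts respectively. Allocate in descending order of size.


119 hosts -> /25 (126 usable): 192.168.108.0/25
22 hosts -> /27 (30 usable): 192.168.108.128/27
12 hosts -> /28 (14 usable): 192.168.108.160/28
Allocation: 192.168.108.0/25 (119 hosts, 126 usable); 192.168.108.128/27 (22 hosts, 30 usable); 192.168.108.160/28 (12 hosts, 14 usable)


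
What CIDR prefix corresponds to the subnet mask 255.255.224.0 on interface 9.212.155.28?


Binary: 11111111.11111111.11100000.00000000
Count leading 1s
Prefix: /19


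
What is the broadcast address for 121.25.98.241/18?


Network: 121.25.64.0/18
Host bits = 14
Set all host bits to 1:
Broadcast: 121.25.127.255


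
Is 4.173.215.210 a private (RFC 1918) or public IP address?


RFC 1918 private ranges:
  10.0.0.0/8 (10.0.0.0 - 10.255.255.255)
  172.16.0.0/12 (172.16.0.0 - 172.31.255.255)
  192.168.0.0/16 (192.168.0.0 - 192.168.255.255)
Public (not in any RFC 1918 range)


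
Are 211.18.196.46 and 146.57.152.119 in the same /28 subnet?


Mask: 255.255.255.240
211.18.196.46 AND mask = 211.18.196.32
146.57.152.119 AND mask = 146.57.152.112
No, different subnets (211.18.196.32 vs 146.57.152.112)


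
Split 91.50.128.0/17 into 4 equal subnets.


New prefix = 17 + 2 = 19
Each subnet has 8192 addresses
  91.50.128.0/19
  91.50.160.0/19
  91.50.192.0/19
  91.50.224.0/19
Subnets: 91.50.128.0/19, 91.50.160.0/19, 91.50.192.0/19, 91.50.224.0/19


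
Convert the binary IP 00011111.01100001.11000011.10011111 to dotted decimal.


00011111 = 31
01100001 = 97
11000011 = 195
10011111 = 159
IP: 31.97.195.159


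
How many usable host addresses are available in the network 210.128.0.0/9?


Host bits = 32 - 9 = 23
Total addresses = 2^23 = 8388608
Usable = total - 2 (network and broadcast)
Usable hosts: 8388606


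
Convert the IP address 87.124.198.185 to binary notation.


87 = 01010111
124 = 01111100
198 = 11000110
185 = 10111001
Binary: 01010111.01111100.11000110.10111001


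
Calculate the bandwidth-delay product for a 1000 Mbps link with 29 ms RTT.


BDP = bandwidth * RTT
= 1000 Mbps * 29 ms
= 1000 * 1e6 * 29 / 1000 bits
= 29000000 bits
= 3625000 bytes
= 3540.0391 KB
BDP = 29000000 bits (3625000 bytes)


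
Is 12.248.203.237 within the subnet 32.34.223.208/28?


Subnet network: 32.34.223.208
Test IP AND mask: 12.248.203.224
No, 12.248.203.237 is not in 32.34.223.208/28


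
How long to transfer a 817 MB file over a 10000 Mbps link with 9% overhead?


Effective throughput = 10000 * (1 - 9/100) = 9100 Mbps
File size in Mb = 817 * 8 = 6536 Mb
Time = 6536 / 9100
Time = 0.7182 seconds


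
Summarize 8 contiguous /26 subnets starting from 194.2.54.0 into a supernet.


Original prefix: /26
Number of subnets: 8 = 2^3
New prefix = 26 - 3 = 23
Supernet: 194.2.54.0/23


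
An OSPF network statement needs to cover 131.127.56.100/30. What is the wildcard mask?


Subnet mask: 255.255.255.252
Wildcard = 255.255.255.255 - subnet mask
255 - 255 = 0
255 - 255 = 0
255 - 255 = 0
255 - 252 = 3
Wildcard: 0.0.0.3


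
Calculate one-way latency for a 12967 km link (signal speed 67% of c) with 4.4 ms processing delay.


Speed = 0.67 * 3e5 km/s = 201000 km/s
Propagation delay = 12967 / 201000 = 0.0645 s = 64.5124 ms
Processing delay = 4.4 ms
Total one-way latency = 68.9124 ms


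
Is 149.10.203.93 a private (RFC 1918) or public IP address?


RFC 1918 private ranges:
  10.0.0.0/8 (10.0.0.0 - 10.255.255.255)
  172.16.0.0/12 (172.16.0.0 - 172.31.255.255)
  192.168.0.0/16 (192.168.0.0 - 192.168.255.255)
Public (not in any RFC 1918 range)


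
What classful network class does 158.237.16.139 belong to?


First octet: 158
Binary: 10011110
10xxxxxx -> Class B (128-191)
Class B, default mask 255.255.0.0 (/16)


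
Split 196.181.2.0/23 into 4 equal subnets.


New prefix = 23 + 2 = 25
Each subnet has 128 addresses
  196.181.2.0/25
  196.181.2.128/25
  196.181.3.0/25
  196.181.3.128/25
Subnets: 196.181.2.0/25, 196.181.2.128/25, 196.181.3.0/25, 196.181.3.128/25


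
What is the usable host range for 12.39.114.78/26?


Network: 12.39.114.64
Broadcast: 12.39.114.127
First usable = network + 1
Last usable = broadcast - 1
Range: 12.39.114.65 to 12.39.114.126


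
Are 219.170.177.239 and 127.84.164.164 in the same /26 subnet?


Mask: 255.255.255.192
219.170.177.239 AND mask = 219.170.177.192
127.84.164.164 AND mask = 127.84.164.128
No, different subnets (219.170.177.192 vs 127.84.164.128)


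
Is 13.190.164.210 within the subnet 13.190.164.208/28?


Subnet network: 13.190.164.208
Test IP AND mask: 13.190.164.208
Yes, 13.190.164.210 is in 13.190.164.208/28


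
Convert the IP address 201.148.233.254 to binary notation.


201 = 11001001
148 = 10010100
233 = 11101001
254 = 11111110
Binary: 11001001.10010100.11101001.11111110


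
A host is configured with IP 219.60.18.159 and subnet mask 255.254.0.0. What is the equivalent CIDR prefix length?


Binary: 11111111.11111110.00000000.00000000
Count leading 1s
Prefix: /15


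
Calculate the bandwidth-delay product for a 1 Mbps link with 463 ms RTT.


BDP = bandwidth * RTT
= 1 Mbps * 463 ms
= 1 * 1e6 * 463 / 1000 bits
= 463000 bits
= 57875 bytes
= 56.5186 KB
BDP = 463000 bits (57875 bytes)


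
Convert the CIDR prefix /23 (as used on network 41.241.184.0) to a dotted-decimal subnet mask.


/23 means 23 network bits, 9 host bits
Binary: 11111111111111111111111000000000
Mask: 255.255.254.0


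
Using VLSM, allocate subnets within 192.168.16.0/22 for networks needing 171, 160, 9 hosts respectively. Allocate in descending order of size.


171 hosts -> /24 (254 usable): 192.168.16.0/24
160 hosts -> /24 (254 usable): 192.168.17.0/24
9 hosts -> /28 (14 usable): 192.168.18.0/28
Allocation: 192.168.16.0/24 (171 hosts, 254 usable); 192.168.17.0/24 (160 hosts, 254 usable); 192.168.18.0/28 (9 hosts, 14 usable)


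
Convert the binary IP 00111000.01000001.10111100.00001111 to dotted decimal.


00111000 = 56
01000001 = 65
10111100 = 188
00001111 = 15
IP: 56.65.188.15


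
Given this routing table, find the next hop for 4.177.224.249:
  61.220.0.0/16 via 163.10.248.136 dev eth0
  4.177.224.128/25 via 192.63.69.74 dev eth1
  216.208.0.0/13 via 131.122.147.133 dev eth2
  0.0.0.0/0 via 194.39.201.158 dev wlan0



Longest prefix match for 4.177.224.249:
  /16 61.220.0.0: no
  /25 4.177.224.128: MATCH
  /13 216.208.0.0: no
  /0 0.0.0.0: MATCH
Selected: next-hop 192.63.69.74 via eth1 (matched /25)


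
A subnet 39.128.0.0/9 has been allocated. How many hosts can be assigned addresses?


Host bits = 32 - 9 = 23
Total addresses = 2^23 = 8388608
Usable = total - 2 (network and broadcast)
Usable hosts: 8388606


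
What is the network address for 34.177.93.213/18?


IP:   00100010.10110001.01011101.11010101
Mask: 11111111.11111111.11000000.00000000
AND operation:
Net:  00100010.10110001.01000000.00000000
Network: 34.177.64.0/18


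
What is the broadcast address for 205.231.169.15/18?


Network: 205.231.128.0/18
Host bits = 14
Set all host bits to 1:
Broadcast: 205.231.191.255


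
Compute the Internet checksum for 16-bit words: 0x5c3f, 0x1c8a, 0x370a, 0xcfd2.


Sum all words (with carry folding):
+ 0x5c3f = 0x5c3f
+ 0x1c8a = 0x78c9
+ 0x370a = 0xafd3
+ 0xcfd2 = 0x7fa6
One's complement: ~0x7fa6
Checksum = 0x8059


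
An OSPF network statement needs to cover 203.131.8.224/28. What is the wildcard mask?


Subnet mask: 255.255.255.240
Wildcard = 255.255.255.255 - subnet mask
255 - 255 = 0
255 - 255 = 0
255 - 255 = 0
255 - 240 = 15
Wildcard: 0.0.0.15


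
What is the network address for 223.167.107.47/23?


IP:   11011111.10100111.01101011.00101111
Mask: 11111111.11111111.11111110.00000000
AND operation:
Net:  11011111.10100111.01101010.00000000
Network: 223.167.106.0/23


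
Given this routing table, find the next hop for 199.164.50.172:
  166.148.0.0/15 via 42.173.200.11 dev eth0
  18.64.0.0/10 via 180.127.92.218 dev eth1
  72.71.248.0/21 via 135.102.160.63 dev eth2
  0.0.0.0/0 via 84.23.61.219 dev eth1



Longest prefix match for 199.164.50.172:
  /15 166.148.0.0: no
  /10 18.64.0.0: no
  /21 72.71.248.0: no
  /0 0.0.0.0: MATCH
Selected: next-hop 84.23.61.219 via eth1 (matched /0)


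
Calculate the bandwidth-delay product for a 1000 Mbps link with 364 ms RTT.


BDP = bandwidth * RTT
= 1000 Mbps * 364 ms
= 1000 * 1e6 * 364 / 1000 bits
= 364000000 bits
= 45500000 bytes
= 44433.5938 KB
BDP = 364000000 bits (45500000 bytes)


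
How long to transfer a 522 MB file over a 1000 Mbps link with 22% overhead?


Effective throughput = 1000 * (1 - 22/100) = 780 Mbps
File size in Mb = 522 * 8 = 4176 Mb
Time = 4176 / 780
Time = 5.3538 seconds


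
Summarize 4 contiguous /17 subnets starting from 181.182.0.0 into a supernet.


Original prefix: /17
Number of subnets: 4 = 2^2
New prefix = 17 - 2 = 15
Supernet: 181.182.0.0/15


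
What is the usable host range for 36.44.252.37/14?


Network: 36.44.0.0
Broadcast: 36.47.255.255
First usable = network + 1
Last usable = broadcast - 1
Range: 36.44.0.1 to 36.47.255.254


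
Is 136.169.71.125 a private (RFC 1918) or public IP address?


RFC 1918 private ranges:
  10.0.0.0/8 (10.0.0.0 - 10.255.255.255)
  172.16.0.0/12 (172.16.0.0 - 172.31.255.255)
  192.168.0.0/16 (192.168.0.0 - 192.168.255.255)
Public (not in any RFC 1918 range)


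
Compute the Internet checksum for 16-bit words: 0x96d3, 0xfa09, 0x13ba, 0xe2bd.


Sum all words (with carry folding):
+ 0x96d3 = 0x96d3
+ 0xfa09 = 0x90dd
+ 0x13ba = 0xa497
+ 0xe2bd = 0x8755
One's complement: ~0x8755
Checksum = 0x78aa


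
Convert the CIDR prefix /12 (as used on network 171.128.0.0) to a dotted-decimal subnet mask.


/12 means 12 network bits, 20 host bits
Binary: 11111111111100000000000000000000
Mask: 255.240.0.0


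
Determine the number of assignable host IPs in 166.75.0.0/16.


Host bits = 32 - 16 = 16
Total addresses = 2^16 = 65536
Usable = total - 2 (network and broadcast)
Usable hosts: 65534


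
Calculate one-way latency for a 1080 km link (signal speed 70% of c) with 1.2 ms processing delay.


Speed = 0.7 * 3e5 km/s = 210000 km/s
Propagation delay = 1080 / 210000 = 0.0051 s = 5.1429 ms
Processing delay = 1.2 ms
Total one-way latency = 6.3429 ms


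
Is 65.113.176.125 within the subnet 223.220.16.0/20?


Subnet network: 223.220.16.0
Test IP AND mask: 65.113.176.0
No, 65.113.176.125 is not in 223.220.16.0/20


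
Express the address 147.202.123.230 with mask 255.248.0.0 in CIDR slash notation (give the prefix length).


Binary: 11111111.11111000.00000000.00000000
Count leading 1s
Prefix: /13


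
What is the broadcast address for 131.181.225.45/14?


Network: 131.180.0.0/14
Host bits = 18
Set all host bits to 1:
Broadcast: 131.183.255.255


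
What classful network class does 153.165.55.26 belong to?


First octet: 153
Binary: 10011001
10xxxxxx -> Class B (128-191)
Class B, default mask 255.255.0.0 (/16)


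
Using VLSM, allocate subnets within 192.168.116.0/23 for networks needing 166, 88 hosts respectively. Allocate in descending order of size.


166 hosts -> /24 (254 usable): 192.168.116.0/24
88 hosts -> /25 (126 usable): 192.168.117.0/25
Allocation: 192.168.116.0/24 (166 hosts, 254 usable); 192.168.117.0/25 (88 hosts, 126 usable)


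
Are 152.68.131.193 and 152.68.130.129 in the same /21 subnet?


Mask: 255.255.248.0
152.68.131.193 AND mask = 152.68.128.0
152.68.130.129 AND mask = 152.68.128.0
Yes, same subnet (152.68.128.0)


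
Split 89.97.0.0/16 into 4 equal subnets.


New prefix = 16 + 2 = 18
Each subnet has 16384 addresses
  89.97.0.0/18
  89.97.64.0/18
  89.97.128.0/18
  89.97.192.0/18
Subnets: 89.97.0.0/18, 89.97.64.0/18, 89.97.128.0/18, 89.97.192.0/18


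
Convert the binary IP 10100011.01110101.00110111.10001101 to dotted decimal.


10100011 = 163
01110101 = 117
00110111 = 55
10001101 = 141
IP: 163.117.55.141


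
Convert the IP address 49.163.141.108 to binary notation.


49 = 00110001
163 = 10100011
141 = 10001101
108 = 01101100
Binary: 00110001.10100011.10001101.01101100


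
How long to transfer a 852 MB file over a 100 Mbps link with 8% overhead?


Effective throughput = 100 * (1 - 8/100) = 92 Mbps
File size in Mb = 852 * 8 = 6816 Mb
Time = 6816 / 92
Time = 74.087 seconds


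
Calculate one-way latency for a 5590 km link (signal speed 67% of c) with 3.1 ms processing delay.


Speed = 0.67 * 3e5 km/s = 201000 km/s
Propagation delay = 5590 / 201000 = 0.0278 s = 27.8109 ms
Processing delay = 3.1 ms
Total one-way latency = 30.9109 ms


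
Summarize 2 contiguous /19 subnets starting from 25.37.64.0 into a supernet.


Original prefix: /19
Number of subnets: 2 = 2^1
New prefix = 19 - 1 = 18
Supernet: 25.37.64.0/18


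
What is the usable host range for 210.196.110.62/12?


Network: 210.192.0.0
Broadcast: 210.207.255.255
First usable = network + 1
Last usable = broadcast - 1
Range: 210.192.0.1 to 210.207.255.254


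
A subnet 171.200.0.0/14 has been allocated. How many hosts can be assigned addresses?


Host bits = 32 - 14 = 18
Total addresses = 2^18 = 262144
Usable = total - 2 (network and broadcast)
Usable hosts: 262142


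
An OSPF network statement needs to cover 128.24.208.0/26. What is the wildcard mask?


Subnet mask: 255.255.255.192
Wildcard = 255.255.255.255 - subnet mask
255 - 255 = 0
255 - 255 = 0
255 - 255 = 0
255 - 192 = 63
Wildcard: 0.0.0.63


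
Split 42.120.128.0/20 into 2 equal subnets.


New prefix = 20 + 1 = 21
Each subnet has 2048 addresses
  42.120.128.0/21
  42.120.136.0/21
Subnets: 42.120.128.0/21, 42.120.136.0/21


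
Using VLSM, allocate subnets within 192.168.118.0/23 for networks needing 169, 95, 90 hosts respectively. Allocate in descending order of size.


169 hosts -> /24 (254 usable): 192.168.118.0/24
95 hosts -> /25 (126 usable): 192.168.119.0/25
90 hosts -> /25 (126 usable): 192.168.119.128/25
Allocation: 192.168.118.0/24 (169 hosts, 254 usable); 192.168.119.0/25 (95 hosts, 126 usable); 192.168.119.128/25 (90 hosts, 126 usable)


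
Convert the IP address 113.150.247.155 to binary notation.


113 = 01110001
150 = 10010110
247 = 11110111
155 = 10011011
Binary: 01110001.10010110.11110111.10011011


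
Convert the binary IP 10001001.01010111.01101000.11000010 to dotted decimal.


10001001 = 137
01010111 = 87
01101000 = 104
11000010 = 194
IP: 137.87.104.194


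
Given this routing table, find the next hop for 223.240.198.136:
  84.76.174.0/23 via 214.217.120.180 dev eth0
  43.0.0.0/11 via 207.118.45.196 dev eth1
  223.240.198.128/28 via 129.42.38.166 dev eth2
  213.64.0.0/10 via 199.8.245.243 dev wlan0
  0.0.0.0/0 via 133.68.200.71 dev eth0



Longest prefix match for 223.240.198.136:
  /23 84.76.174.0: no
  /11 43.0.0.0: no
  /28 223.240.198.128: MATCH
  /10 213.64.0.0: no
  /0 0.0.0.0: MATCH
Selected: next-hop 129.42.38.166 via eth2 (matched /28)


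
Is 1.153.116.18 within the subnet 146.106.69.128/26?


Subnet network: 146.106.69.128
Test IP AND mask: 1.153.116.0
No, 1.153.116.18 is not in 146.106.69.128/26


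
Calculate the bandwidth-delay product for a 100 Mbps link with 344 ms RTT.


BDP = bandwidth * RTT
= 100 Mbps * 344 ms
= 100 * 1e6 * 344 / 1000 bits
= 34400000 bits
= 4300000 bytes
= 4199.2188 KB
BDP = 34400000 bits (4300000 bytes)


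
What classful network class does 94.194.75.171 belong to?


First octet: 94
Binary: 01011110
0xxxxxxx -> Class A (1-126)
Class A, default mask 255.0.0.0 (/8)


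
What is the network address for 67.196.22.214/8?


IP:   01000011.11000100.00010110.11010110
Mask: 11111111.00000000.00000000.00000000
AND operation:
Net:  01000011.00000000.00000000.00000000
Network: 67.0.0.0/8


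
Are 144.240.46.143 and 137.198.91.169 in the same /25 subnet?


Mask: 255.255.255.128
144.240.46.143 AND mask = 144.240.46.128
137.198.91.169 AND mask = 137.198.91.128
No, different subnets (144.240.46.128 vs 137.198.91.128)


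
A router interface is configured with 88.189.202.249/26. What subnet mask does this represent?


/26 means 26 network bits, 6 host bits
Binary: 11111111111111111111111111000000
Mask: 255.255.255.192


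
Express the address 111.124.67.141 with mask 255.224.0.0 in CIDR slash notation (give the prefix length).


Binary: 11111111.11100000.00000000.00000000
Count leading 1s
Prefix: /11


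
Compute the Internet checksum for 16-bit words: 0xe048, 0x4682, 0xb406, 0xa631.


Sum all words (with carry folding):
+ 0xe048 = 0xe048
+ 0x4682 = 0x26cb
+ 0xb406 = 0xdad1
+ 0xa631 = 0x8103
One's complement: ~0x8103
Checksum = 0x7efc


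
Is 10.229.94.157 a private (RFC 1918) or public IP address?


RFC 1918 private ranges:
  10.0.0.0/8 (10.0.0.0 - 10.255.255.255)
  172.16.0.0/12 (172.16.0.0 - 172.31.255.255)
  192.168.0.0/16 (192.168.0.0 - 192.168.255.255)
Private (in 10.0.0.0/8)


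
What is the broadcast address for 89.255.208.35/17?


Network: 89.255.128.0/17
Host bits = 15
Set all host bits to 1:
Broadcast: 89.255.255.255


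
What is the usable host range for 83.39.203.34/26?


Network: 83.39.203.0
Broadcast: 83.39.203.63
First usable = network + 1
Last usable = broadcast - 1
Range: 83.39.203.1 to 83.39.203.62


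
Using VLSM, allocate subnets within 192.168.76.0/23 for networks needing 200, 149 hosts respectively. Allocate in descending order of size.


200 hosts -> /24 (254 usable): 192.168.76.0/24
149 hosts -> /24 (254 usable): 192.168.77.0/24
Allocation: 192.168.76.0/24 (200 hosts, 254 usable); 192.168.77.0/24 (149 hosts, 254 usable)


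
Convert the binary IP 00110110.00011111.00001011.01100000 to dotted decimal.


00110110 = 54
00011111 = 31
00001011 = 11
01100000 = 96
IP: 54.31.11.96


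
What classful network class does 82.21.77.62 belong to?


First octet: 82
Binary: 01010010
0xxxxxxx -> Class A (1-126)
Class A, default mask 255.0.0.0 (/8)


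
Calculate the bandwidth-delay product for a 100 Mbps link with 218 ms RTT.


BDP = bandwidth * RTT
= 100 Mbps * 218 ms
= 100 * 1e6 * 218 / 1000 bits
= 21800000 bits
= 2725000 bytes
= 2661.1328 KB
BDP = 21800000 bits (2725000 bytes)


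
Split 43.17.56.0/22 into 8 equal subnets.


New prefix = 22 + 3 = 25
Each subnet has 128 addresses
  43.17.56.0/25
  43.17.56.128/25
  43.17.57.0/25
  43.17.57.128/25
  43.17.58.0/25
  43.17.58.128/25
  43.17.59.0/25
  43.17.59.128/25
Subnets: 43.17.56.0/25, 43.17.56.128/25, 43.17.57.0/25, 43.17.57.128/25, 43.17.58.0/25, 43.17.58.128/25, 43.17.59.0/25, 43.17.59.128/25


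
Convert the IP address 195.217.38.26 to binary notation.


195 = 11000011
217 = 11011001
38 = 00100110
26 = 00011010
Binary: 11000011.11011001.00100110.00011010


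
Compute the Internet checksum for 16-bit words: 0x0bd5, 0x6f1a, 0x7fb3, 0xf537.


Sum all words (with carry folding):
+ 0x0bd5 = 0x0bd5
+ 0x6f1a = 0x7aef
+ 0x7fb3 = 0xfaa2
+ 0xf537 = 0xefda
One's complement: ~0xefda
Checksum = 0x1025


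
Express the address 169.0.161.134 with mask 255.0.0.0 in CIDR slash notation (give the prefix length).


Binary: 11111111.00000000.00000000.00000000
Count leading 1s
Prefix: /8


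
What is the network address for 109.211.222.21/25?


IP:   01101101.11010011.11011110.00010101
Mask: 11111111.11111111.11111111.10000000
AND operation:
Net:  01101101.11010011.11011110.00000000
Network: 109.211.222.0/25


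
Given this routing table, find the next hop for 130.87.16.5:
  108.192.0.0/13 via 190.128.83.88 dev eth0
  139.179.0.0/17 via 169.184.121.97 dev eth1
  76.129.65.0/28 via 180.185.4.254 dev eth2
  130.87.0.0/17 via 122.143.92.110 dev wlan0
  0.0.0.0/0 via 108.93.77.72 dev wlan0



Longest prefix match for 130.87.16.5:
  /13 108.192.0.0: no
  /17 139.179.0.0: no
  /28 76.129.65.0: no
  /17 130.87.0.0: MATCH
  /0 0.0.0.0: MATCH
Selected: next-hop 122.143.92.110 via wlan0 (matched /17)


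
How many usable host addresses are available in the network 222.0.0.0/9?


Host bits = 32 - 9 = 23
Total addresses = 2^23 = 8388608
Usable = total - 2 (network and broadcast)
Usable hosts: 8388606


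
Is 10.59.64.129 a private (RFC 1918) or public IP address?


RFC 1918 private ranges:
  10.0.0.0/8 (10.0.0.0 - 10.255.255.255)
  172.16.0.0/12 (172.16.0.0 - 172.31.255.255)
  192.168.0.0/16 (192.168.0.0 - 192.168.255.255)
Private (in 10.0.0.0/8)


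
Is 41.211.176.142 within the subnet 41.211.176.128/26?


Subnet network: 41.211.176.128
Test IP AND mask: 41.211.176.128
Yes, 41.211.176.142 is in 41.211.176.128/26


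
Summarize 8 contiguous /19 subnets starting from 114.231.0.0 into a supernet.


Original prefix: /19
Number of subnets: 8 = 2^3
New prefix = 19 - 3 = 16
Supernet: 114.231.0.0/16


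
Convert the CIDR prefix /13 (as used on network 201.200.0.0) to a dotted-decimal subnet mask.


/13 means 13 network bits, 19 host bits
Binary: 11111111111110000000000000000000
Mask: 255.248.0.0


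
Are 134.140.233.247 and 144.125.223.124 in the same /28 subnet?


Mask: 255.255.255.240
134.140.233.247 AND mask = 134.140.233.240
144.125.223.124 AND mask = 144.125.223.112
No, different subnets (134.140.233.240 vs 144.125.223.112)


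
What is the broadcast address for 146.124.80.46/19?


Network: 146.124.64.0/19
Host bits = 13
Set all host bits to 1:
Broadcast: 146.124.95.255


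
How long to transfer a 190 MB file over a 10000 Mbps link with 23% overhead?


Effective throughput = 10000 * (1 - 23/100) = 7700 Mbps
File size in Mb = 190 * 8 = 1520 Mb
Time = 1520 / 7700
Time = 0.1974 seconds


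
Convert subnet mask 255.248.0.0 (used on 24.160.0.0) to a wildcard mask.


Subnet mask: 255.248.0.0
Wildcard = 255.255.255.255 - subnet mask
255 - 255 = 0
255 - 248 = 7
255 - 0 = 255
255 - 0 = 255
Wildcard: 0.7.255.255


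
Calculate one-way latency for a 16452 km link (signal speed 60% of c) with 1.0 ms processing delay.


Speed = 0.6 * 3e5 km/s = 180000 km/s
Propagation delay = 16452 / 180000 = 0.0914 s = 91.4 ms
Processing delay = 1.0 ms
Total one-way latency = 92.4 ms


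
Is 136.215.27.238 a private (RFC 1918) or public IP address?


RFC 1918 private ranges:
  10.0.0.0/8 (10.0.0.0 - 10.255.255.255)
  172.16.0.0/12 (172.16.0.0 - 172.31.255.255)
  192.168.0.0/16 (192.168.0.0 - 192.168.255.255)
Public (not in any RFC 1918 range)


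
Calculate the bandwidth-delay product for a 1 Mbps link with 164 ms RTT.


BDP = bandwidth * RTT
= 1 Mbps * 164 ms
= 1 * 1e6 * 164 / 1000 bits
= 164000 bits
= 20500 bytes
= 20.0195 KB
BDP = 164000 bits (20500 bytes)


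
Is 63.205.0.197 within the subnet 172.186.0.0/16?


Subnet network: 172.186.0.0
Test IP AND mask: 63.205.0.0
No, 63.205.0.197 is not in 172.186.0.0/16


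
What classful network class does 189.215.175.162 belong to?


First octet: 189
Binary: 10111101
10xxxxxx -> Class B (128-191)
Class B, default mask 255.255.0.0 (/16)


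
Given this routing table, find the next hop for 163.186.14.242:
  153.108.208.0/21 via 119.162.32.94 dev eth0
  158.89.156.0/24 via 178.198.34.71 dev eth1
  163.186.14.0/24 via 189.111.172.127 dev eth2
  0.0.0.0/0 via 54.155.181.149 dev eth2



Longest prefix match for 163.186.14.242:
  /21 153.108.208.0: no
  /24 158.89.156.0: no
  /24 163.186.14.0: MATCH
  /0 0.0.0.0: MATCH
Selected: next-hop 189.111.172.127 via eth2 (matched /24)


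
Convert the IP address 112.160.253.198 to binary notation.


112 = 01110000
160 = 10100000
253 = 11111101
198 = 11000110
Binary: 01110000.10100000.11111101.11000110


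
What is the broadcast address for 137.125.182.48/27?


Network: 137.125.182.32/27
Host bits = 5
Set all host bits to 1:
Broadcast: 137.125.182.63


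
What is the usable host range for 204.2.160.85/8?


Network: 204.0.0.0
Broadcast: 204.255.255.255
First usable = network + 1
Last usable = broadcast - 1
Range: 204.0.0.1 to 204.255.255.254


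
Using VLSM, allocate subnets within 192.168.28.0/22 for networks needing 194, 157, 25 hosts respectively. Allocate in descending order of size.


194 hosts -> /24 (254 usable): 192.168.28.0/24
157 hosts -> /24 (254 usable): 192.168.29.0/24
25 hosts -> /27 (30 usable): 192.168.30.0/27
Allocation: 192.168.28.0/24 (194 hosts, 254 usable); 192.168.29.0/24 (157 hosts, 254 usable); 192.168.30.0/27 (25 hosts, 30 usable)


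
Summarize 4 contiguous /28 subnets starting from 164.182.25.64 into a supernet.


Original prefix: /28
Number of subnets: 4 = 2^2
New prefix = 28 - 2 = 26
Supernet: 164.182.25.64/26


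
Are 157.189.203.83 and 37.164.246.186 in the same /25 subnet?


Mask: 255.255.255.128
157.189.203.83 AND mask = 157.189.203.0
37.164.246.186 AND mask = 37.164.246.128
No, different subnets (157.189.203.0 vs 37.164.246.128)


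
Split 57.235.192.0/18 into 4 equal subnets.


New prefix = 18 + 2 = 20
Each subnet has 4096 addresses
  57.235.192.0/20
  57.235.208.0/20
  57.235.224.0/20
  57.235.240.0/20
Subnets: 57.235.192.0/20, 57.235.208.0/20, 57.235.224.0/20, 57.235.240.0/20


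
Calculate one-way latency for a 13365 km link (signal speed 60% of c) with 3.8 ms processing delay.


Speed = 0.6 * 3e5 km/s = 180000 km/s
Propagation delay = 13365 / 180000 = 0.0742 s = 74.25 ms
Processing delay = 3.8 ms
Total one-way latency = 78.05 ms


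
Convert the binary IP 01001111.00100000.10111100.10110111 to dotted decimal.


01001111 = 79
00100000 = 32
10111100 = 188
10110111 = 183
IP: 79.32.188.183


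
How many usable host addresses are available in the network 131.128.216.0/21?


Host bits = 32 - 21 = 11
Total addresses = 2^11 = 2048
Usable = total - 2 (network and broadcast)
Usable hosts: 2046


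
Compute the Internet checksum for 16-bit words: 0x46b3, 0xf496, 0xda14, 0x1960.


Sum all words (with carry folding):
+ 0x46b3 = 0x46b3
+ 0xf496 = 0x3b4a
+ 0xda14 = 0x155f
+ 0x1960 = 0x2ebf
One's complement: ~0x2ebf
Checksum = 0xd140


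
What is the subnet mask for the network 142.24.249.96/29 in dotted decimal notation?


/29 means 29 network bits, 3 host bits
Binary: 11111111111111111111111111111000
Mask: 255.255.255.248


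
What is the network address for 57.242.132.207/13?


IP:   00111001.11110010.10000100.11001111
Mask: 11111111.11111000.00000000.00000000
AND operation:
Net:  00111001.11110000.00000000.00000000
Network: 57.240.0.0/13


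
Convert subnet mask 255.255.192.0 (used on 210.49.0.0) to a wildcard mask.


Subnet mask: 255.255.192.0
Wildcard = 255.255.255.255 - subnet mask
255 - 255 = 0
255 - 255 = 0
255 - 192 = 63
255 - 0 = 255
Wildcard: 0.0.63.255


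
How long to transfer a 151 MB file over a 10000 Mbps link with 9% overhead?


Effective throughput = 10000 * (1 - 9/100) = 9100 Mbps
File size in Mb = 151 * 8 = 1208 Mb
Time = 1208 / 9100
Time = 0.1327 seconds


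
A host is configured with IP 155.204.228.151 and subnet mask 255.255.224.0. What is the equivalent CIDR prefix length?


Binary: 11111111.11111111.11100000.00000000
Count leading 1s
Prefix: /19


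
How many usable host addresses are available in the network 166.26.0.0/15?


Host bits = 32 - 15 = 17
Total addresses = 2^17 = 131072
Usable = total - 2 (network and broadcast)
Usable hosts: 131070


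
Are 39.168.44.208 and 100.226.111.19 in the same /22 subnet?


Mask: 255.255.252.0
39.168.44.208 AND mask = 39.168.44.0
100.226.111.19 AND mask = 100.226.108.0
No, different subnets (39.168.44.0 vs 100.226.108.0)


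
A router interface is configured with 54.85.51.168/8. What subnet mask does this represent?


/8 means 8 network bits, 24 host bits
Binary: 11111111000000000000000000000000
Mask: 255.0.0.0


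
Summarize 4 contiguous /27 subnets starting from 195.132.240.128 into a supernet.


Original prefix: /27
Number of subnets: 4 = 2^2
New prefix = 27 - 2 = 25
Supernet: 195.132.240.128/25


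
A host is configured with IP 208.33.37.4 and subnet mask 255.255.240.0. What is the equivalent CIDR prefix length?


Binary: 11111111.11111111.11110000.00000000
Count leading 1s
Prefix: /20


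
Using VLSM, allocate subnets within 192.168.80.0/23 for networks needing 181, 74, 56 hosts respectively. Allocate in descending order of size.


181 hosts -> /24 (254 usable): 192.168.80.0/24
74 hosts -> /25 (126 usable): 192.168.81.0/25
56 hosts -> /26 (62 usable): 192.168.81.128/26
Allocation: 192.168.80.0/24 (181 hosts, 254 usable); 192.168.81.0/25 (74 hosts, 126 usable); 192.168.81.128/26 (56 hosts, 62 usable)


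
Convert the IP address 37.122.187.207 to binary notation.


37 = 00100101
122 = 01111010
187 = 10111011
207 = 11001111
Binary: 00100101.01111010.10111011.11001111


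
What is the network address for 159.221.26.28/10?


IP:   10011111.11011101.00011010.00011100
Mask: 11111111.11000000.00000000.00000000
AND operation:
Net:  10011111.11000000.00000000.00000000
Network: 159.192.0.0/10


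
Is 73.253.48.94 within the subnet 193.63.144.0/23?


Subnet network: 193.63.144.0
Test IP AND mask: 73.253.48.0
No, 73.253.48.94 is not in 193.63.144.0/23


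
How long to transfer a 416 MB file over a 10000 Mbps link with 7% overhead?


Effective throughput = 10000 * (1 - 7/100) = 9300 Mbps
File size in Mb = 416 * 8 = 3328 Mb
Time = 3328 / 9300
Time = 0.3578 seconds


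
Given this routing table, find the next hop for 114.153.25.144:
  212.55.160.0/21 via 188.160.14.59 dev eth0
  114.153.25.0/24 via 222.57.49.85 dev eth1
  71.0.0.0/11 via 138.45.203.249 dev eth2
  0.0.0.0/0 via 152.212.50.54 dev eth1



Longest prefix match for 114.153.25.144:
  /21 212.55.160.0: no
  /24 114.153.25.0: MATCH
  /11 71.0.0.0: no
  /0 0.0.0.0: MATCH
Selected: next-hop 222.57.49.85 via eth1 (matched /24)


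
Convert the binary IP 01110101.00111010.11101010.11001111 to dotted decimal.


01110101 = 117
00111010 = 58
11101010 = 234
11001111 = 207
IP: 117.58.234.207


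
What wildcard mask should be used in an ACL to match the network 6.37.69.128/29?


Subnet mask: 255.255.255.248
Wildcard = 255.255.255.255 - subnet mask
255 - 255 = 0
255 - 255 = 0
255 - 255 = 0
255 - 248 = 7
Wildcard: 0.0.0.7


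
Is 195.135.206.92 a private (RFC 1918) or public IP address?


RFC 1918 private ranges:
  10.0.0.0/8 (10.0.0.0 - 10.255.255.255)
  172.16.0.0/12 (172.16.0.0 - 172.31.255.255)
  192.168.0.0/16 (192.168.0.0 - 192.168.255.255)
Public (not in any RFC 1918 range)


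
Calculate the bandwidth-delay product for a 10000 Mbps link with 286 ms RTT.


BDP = bandwidth * RTT
= 10000 Mbps * 286 ms
= 10000 * 1e6 * 286 / 1000 bits
= 2860000000 bits
= 357500000 bytes
= 349121.0938 KB
BDP = 2860000000 bits (357500000 bytes)


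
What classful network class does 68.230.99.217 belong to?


First octet: 68
Binary: 01000100
0xxxxxxx -> Class A (1-126)
Class A, default mask 255.0.0.0 (/8)


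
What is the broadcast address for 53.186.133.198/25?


Network: 53.186.133.128/25
Host bits = 7
Set all host bits to 1:
Broadcast: 53.186.133.255


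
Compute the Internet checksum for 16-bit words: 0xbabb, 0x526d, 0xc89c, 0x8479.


Sum all words (with carry folding):
+ 0xbabb = 0xbabb
+ 0x526d = 0x0d29
+ 0xc89c = 0xd5c5
+ 0x8479 = 0x5a3f
One's complement: ~0x5a3f
Checksum = 0xa5c0


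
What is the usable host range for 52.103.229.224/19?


Network: 52.103.224.0
Broadcast: 52.103.255.255
First usable = network + 1
Last usable = broadcast - 1
Range: 52.103.224.1 to 52.103.255.254


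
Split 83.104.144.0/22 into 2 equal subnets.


New prefix = 22 + 1 = 23
Each subnet has 512 addresses
  83.104.144.0/23
  83.104.146.0/23
Subnets: 83.104.144.0/23, 83.104.146.0/23


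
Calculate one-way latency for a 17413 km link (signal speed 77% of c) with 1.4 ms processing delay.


Speed = 0.77 * 3e5 km/s = 231000 km/s
Propagation delay = 17413 / 231000 = 0.0754 s = 75.381 ms
Processing delay = 1.4 ms
Total one-way latency = 76.781 ms


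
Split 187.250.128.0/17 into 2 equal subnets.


New prefix = 17 + 1 = 18
Each subnet has 16384 addresses
  187.250.128.0/18
  187.250.192.0/18
Subnets: 187.250.128.0/18, 187.250.192.0/18


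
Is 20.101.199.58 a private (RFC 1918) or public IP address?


RFC 1918 private ranges:
  10.0.0.0/8 (10.0.0.0 - 10.255.255.255)
  172.16.0.0/12 (172.16.0.0 - 172.31.255.255)
  192.168.0.0/16 (192.168.0.0 - 192.168.255.255)
Public (not in any RFC 1918 range)


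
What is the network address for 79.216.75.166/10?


IP:   01001111.11011000.01001011.10100110
Mask: 11111111.11000000.00000000.00000000
AND operation:
Net:  01001111.11000000.00000000.00000000
Network: 79.192.0.0/10


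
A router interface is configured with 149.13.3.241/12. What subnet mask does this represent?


/12 means 12 network bits, 20 host bits
Binary: 11111111111100000000000000000000
Mask: 255.240.0.0


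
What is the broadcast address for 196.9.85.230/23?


Network: 196.9.84.0/23
Host bits = 9
Set all host bits to 1:
Broadcast: 196.9.85.255


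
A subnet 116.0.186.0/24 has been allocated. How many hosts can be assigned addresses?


Host bits = 32 - 24 = 8
Total addresses = 2^8 = 256
Usable = total - 2 (network and broadcast)
Usable hosts: 254


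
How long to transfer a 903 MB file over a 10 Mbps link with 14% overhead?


Effective throughput = 10 * (1 - 14/100) = 8.6 Mbps
File size in Mb = 903 * 8 = 7224 Mb
Time = 7224 / 8.6
Time = 840 seconds


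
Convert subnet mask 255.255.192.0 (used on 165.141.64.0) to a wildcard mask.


Subnet mask: 255.255.192.0
Wildcard = 255.255.255.255 - subnet mask
255 - 255 = 0
255 - 255 = 0
255 - 192 = 63
255 - 0 = 255
Wildcard: 0.0.63.255


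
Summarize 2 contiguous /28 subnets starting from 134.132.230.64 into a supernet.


Original prefix: /28
Number of subnets: 2 = 2^1
New prefix = 28 - 1 = 27
Supernet: 134.132.230.64/27


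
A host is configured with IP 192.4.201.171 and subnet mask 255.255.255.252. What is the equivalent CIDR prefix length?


Binary: 11111111.11111111.11111111.11111100
Count leading 1s
Prefix: /30


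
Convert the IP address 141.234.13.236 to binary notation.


141 = 10001101
234 = 11101010
13 = 00001101
236 = 11101100
Binary: 10001101.11101010.00001101.11101100


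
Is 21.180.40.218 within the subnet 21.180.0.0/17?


Subnet network: 21.180.0.0
Test IP AND mask: 21.180.0.0
Yes, 21.180.40.218 is in 21.180.0.0/17


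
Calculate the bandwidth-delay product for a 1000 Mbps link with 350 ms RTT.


BDP = bandwidth * RTT
= 1000 Mbps * 350 ms
= 1000 * 1e6 * 350 / 1000 bits
= 350000000 bits
= 43750000 bytes
= 42724.6094 KB
BDP = 350000000 bits (43750000 bytes)


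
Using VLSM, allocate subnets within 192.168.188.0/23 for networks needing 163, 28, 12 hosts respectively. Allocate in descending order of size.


163 hosts -> /24 (254 usable): 192.168.188.0/24
28 hosts -> /27 (30 usable): 192.168.189.0/27
12 hosts -> /28 (14 usable): 192.168.189.32/28
Allocation: 192.168.188.0/24 (163 hosts, 254 usable); 192.168.189.0/27 (28 hosts, 30 usable); 192.168.189.32/28 (12 hosts, 14 usable)


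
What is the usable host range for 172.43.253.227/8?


Network: 172.0.0.0
Broadcast: 172.255.255.255
First usable = network + 1
Last usable = broadcast - 1
Range: 172.0.0.1 to 172.255.255.254


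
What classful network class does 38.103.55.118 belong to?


First octet: 38
Binary: 00100110
0xxxxxxx -> Class A (1-126)
Class A, default mask 255.0.0.0 (/8)


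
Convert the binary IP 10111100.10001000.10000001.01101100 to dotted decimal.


10111100 = 188
10001000 = 136
10000001 = 129
01101100 = 108
IP: 188.136.129.108


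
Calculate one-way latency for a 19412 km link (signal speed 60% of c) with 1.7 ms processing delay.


Speed = 0.6 * 3e5 km/s = 180000 km/s
Propagation delay = 19412 / 180000 = 0.1078 s = 107.8444 ms
Processing delay = 1.7 ms
Total one-way latency = 109.5444 ms


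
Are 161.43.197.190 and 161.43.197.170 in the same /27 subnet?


Mask: 255.255.255.224
161.43.197.190 AND mask = 161.43.197.160
161.43.197.170 AND mask = 161.43.197.160
Yes, same subnet (161.43.197.160)


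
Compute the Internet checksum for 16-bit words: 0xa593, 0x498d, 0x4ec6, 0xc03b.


Sum all words (with carry folding):
+ 0xa593 = 0xa593
+ 0x498d = 0xef20
+ 0x4ec6 = 0x3de7
+ 0xc03b = 0xfe22
One's complement: ~0xfe22
Checksum = 0x01dd


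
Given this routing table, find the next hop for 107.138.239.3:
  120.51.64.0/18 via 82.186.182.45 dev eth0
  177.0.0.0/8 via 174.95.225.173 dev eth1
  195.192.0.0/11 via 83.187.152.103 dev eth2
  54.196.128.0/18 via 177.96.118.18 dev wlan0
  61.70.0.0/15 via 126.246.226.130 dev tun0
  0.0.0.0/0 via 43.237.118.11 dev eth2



Longest prefix match for 107.138.239.3:
  /18 120.51.64.0: no
  /8 177.0.0.0: no
  /11 195.192.0.0: no
  /18 54.196.128.0: no
  /15 61.70.0.0: no
  /0 0.0.0.0: MATCH
Selected: next-hop 43.237.118.11 via eth2 (matched /0)


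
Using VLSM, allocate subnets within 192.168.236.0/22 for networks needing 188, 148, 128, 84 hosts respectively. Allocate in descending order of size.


188 hosts -> /24 (254 usable): 192.168.236.0/24
148 hosts -> /24 (254 usable): 192.168.237.0/24
128 hosts -> /24 (254 usable): 192.168.238.0/24
84 hosts -> /25 (126 usable): 192.168.239.0/25
Allocation: 192.168.236.0/24 (188 hosts, 254 usable); 192.168.237.0/24 (148 hosts, 254 usable); 192.168.238.0/24 (128 hosts, 254 usable); 192.168.239.0/25 (84 hosts, 126 usable)


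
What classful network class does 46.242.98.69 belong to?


First octet: 46
Binary: 00101110
0xxxxxxx -> Class A (1-126)
Class A, default mask 255.0.0.0 (/8)


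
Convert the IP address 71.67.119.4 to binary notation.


71 = 01000111
67 = 01000011
119 = 01110111
4 = 00000100
Binary: 01000111.01000011.01110111.00000100


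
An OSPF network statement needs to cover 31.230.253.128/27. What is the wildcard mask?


Subnet mask: 255.255.255.224
Wildcard = 255.255.255.255 - subnet mask
255 - 255 = 0
255 - 255 = 0
255 - 255 = 0
255 - 224 = 31
Wildcard: 0.0.0.31


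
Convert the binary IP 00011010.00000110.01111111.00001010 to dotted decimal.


00011010 = 26
00000110 = 6
01111111 = 127
00001010 = 10
IP: 26.6.127.10


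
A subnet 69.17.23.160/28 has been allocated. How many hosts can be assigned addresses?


Host bits = 32 - 28 = 4
Total addresses = 2^4 = 16
Usable = total - 2 (network and broadcast)
Usable hosts: 14
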